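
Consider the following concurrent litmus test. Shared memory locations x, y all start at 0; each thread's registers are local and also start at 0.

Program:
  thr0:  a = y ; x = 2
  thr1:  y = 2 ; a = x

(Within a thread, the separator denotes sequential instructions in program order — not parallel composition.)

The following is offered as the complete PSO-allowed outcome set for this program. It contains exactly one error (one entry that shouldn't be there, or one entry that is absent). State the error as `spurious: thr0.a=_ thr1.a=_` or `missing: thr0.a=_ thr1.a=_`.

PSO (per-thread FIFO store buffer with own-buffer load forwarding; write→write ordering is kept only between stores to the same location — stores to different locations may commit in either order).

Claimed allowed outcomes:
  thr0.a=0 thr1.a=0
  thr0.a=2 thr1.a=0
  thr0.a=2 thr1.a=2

outcome vector order: (thr0.a,thr1.a)
under PSO → 0/0; 0/2; 2/0; 2/2
PSO∖claimed = {0/2}

missing: thr0.a=0 thr1.a=2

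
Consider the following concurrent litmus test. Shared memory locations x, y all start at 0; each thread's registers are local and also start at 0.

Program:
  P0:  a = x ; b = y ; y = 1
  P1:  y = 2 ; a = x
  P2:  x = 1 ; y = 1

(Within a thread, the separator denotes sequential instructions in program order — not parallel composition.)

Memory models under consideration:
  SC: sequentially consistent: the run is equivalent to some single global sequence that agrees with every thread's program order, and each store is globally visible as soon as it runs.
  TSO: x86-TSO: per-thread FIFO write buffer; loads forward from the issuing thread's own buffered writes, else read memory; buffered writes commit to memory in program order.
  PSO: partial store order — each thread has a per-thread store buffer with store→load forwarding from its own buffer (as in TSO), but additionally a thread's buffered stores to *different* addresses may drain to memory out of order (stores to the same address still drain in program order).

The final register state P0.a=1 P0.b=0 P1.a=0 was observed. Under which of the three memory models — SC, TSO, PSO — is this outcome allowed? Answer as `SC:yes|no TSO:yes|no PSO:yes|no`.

SC:no TSO:yes PSO:yes

outcome vector order: (P0.a,P0.b,P1.a)
[SC] allowed = {000 001 010 011 020 021 101 110 111 120 121}
[TSO] allowed = {000 001 010 011 020 021 100 101 110 111 120 121}
[PSO] allowed = {000 001 010 011 020 021 100 101 110 111 120 121}
target 100 ∈ {TSO,PSO}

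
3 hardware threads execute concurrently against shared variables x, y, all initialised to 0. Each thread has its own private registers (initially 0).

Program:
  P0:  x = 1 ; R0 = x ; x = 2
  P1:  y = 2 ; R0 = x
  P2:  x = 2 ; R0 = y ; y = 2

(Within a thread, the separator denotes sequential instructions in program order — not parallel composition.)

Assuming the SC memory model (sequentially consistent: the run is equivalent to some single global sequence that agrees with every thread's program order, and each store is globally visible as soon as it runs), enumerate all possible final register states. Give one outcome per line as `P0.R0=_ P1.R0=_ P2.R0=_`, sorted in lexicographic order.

outcome vector order: (P0.R0,P1.R0,P2.R0)
|SC outcomes| = 9

P0.R0=1 P1.R0=0 P2.R0=2
P0.R0=1 P1.R0=1 P2.R0=0
P0.R0=1 P1.R0=1 P2.R0=2
P0.R0=1 P1.R0=2 P2.R0=0
P0.R0=1 P1.R0=2 P2.R0=2
P0.R0=2 P1.R0=0 P2.R0=2
P0.R0=2 P1.R0=1 P2.R0=2
P0.R0=2 P1.R0=2 P2.R0=0
P0.R0=2 P1.R0=2 P2.R0=2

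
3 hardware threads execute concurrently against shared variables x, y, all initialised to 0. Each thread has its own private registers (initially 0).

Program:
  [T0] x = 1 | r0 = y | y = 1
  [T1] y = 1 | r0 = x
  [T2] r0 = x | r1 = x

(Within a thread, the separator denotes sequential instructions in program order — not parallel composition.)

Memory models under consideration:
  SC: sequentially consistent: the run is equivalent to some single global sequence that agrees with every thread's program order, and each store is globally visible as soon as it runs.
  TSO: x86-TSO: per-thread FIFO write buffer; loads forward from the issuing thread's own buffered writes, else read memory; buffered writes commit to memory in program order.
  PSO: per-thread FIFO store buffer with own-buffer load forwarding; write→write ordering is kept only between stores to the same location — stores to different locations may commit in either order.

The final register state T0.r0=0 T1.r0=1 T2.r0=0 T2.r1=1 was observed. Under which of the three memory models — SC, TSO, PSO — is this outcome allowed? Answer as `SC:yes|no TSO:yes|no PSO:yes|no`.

outcome vector order: (T0.r0,T1.r0,T2.r0,T2.r1)
under SC → 0/1/0/0; 0/1/0/1; 0/1/1/1; 1/0/0/0; 1/0/0/1; 1/0/1/1; 1/1/0/0; 1/1/0/1; 1/1/1/1
under TSO → 0/0/0/0; 0/0/0/1; 0/0/1/1; 0/1/0/0; 0/1/0/1; 0/1/1/1; 1/0/0/0; 1/0/0/1; 1/0/1/1; 1/1/0/0; 1/1/0/1; 1/1/1/1
under PSO → 0/0/0/0; 0/0/0/1; 0/0/1/1; 0/1/0/0; 0/1/0/1; 0/1/1/1; 1/0/0/0; 1/0/0/1; 1/0/1/1; 1/1/0/0; 1/1/0/1; 1/1/1/1
target 0/1/0/1 ∈ {SC,TSO,PSO}

SC:yes TSO:yes PSO:yes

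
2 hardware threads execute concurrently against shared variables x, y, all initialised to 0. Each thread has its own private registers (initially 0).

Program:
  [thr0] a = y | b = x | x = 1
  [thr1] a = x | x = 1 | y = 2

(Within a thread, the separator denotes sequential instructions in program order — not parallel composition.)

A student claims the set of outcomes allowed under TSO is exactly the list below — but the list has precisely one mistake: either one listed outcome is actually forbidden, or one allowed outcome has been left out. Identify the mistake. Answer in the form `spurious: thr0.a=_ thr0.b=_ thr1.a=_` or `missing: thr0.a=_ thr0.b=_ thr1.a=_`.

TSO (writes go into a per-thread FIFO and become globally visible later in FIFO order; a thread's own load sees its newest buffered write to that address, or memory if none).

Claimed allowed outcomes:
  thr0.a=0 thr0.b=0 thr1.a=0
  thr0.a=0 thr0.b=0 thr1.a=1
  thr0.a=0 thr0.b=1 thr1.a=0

missing: thr0.a=2 thr0.b=1 thr1.a=0

outcome vector order: (thr0.a,thr0.b,thr1.a)
under TSO → 000, 001, 010, 210
TSO∖claimed = {210}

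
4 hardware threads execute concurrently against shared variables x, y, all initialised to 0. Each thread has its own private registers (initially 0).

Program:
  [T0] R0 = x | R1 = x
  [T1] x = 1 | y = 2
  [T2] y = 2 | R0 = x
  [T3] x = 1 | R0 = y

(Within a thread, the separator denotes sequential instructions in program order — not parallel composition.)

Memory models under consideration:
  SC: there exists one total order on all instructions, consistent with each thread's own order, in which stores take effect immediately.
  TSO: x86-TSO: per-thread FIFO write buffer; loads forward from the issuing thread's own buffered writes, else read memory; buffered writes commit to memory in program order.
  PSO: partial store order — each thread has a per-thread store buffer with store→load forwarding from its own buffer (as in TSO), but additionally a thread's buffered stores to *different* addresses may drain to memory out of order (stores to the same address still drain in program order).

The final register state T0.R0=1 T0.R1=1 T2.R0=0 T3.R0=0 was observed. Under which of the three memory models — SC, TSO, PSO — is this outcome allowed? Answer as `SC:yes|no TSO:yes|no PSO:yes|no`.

SC:no TSO:yes PSO:yes

outcome vector order: (T0.R0,T0.R1,T2.R0,T3.R0)
under SC → 0/0/0/2; 0/0/1/0; 0/0/1/2; 0/1/0/2; 0/1/1/0; 0/1/1/2; 1/1/0/2; 1/1/1/0; 1/1/1/2
under TSO → 0/0/0/0; 0/0/0/2; 0/0/1/0; 0/0/1/2; 0/1/0/0; 0/1/0/2; 0/1/1/0; 0/1/1/2; 1/1/0/0; 1/1/0/2; 1/1/1/0; 1/1/1/2
under PSO → 0/0/0/0; 0/0/0/2; 0/0/1/0; 0/0/1/2; 0/1/0/0; 0/1/0/2; 0/1/1/0; 0/1/1/2; 1/1/0/0; 1/1/0/2; 1/1/1/0; 1/1/1/2
target 1/1/0/0 ∈ {TSO,PSO}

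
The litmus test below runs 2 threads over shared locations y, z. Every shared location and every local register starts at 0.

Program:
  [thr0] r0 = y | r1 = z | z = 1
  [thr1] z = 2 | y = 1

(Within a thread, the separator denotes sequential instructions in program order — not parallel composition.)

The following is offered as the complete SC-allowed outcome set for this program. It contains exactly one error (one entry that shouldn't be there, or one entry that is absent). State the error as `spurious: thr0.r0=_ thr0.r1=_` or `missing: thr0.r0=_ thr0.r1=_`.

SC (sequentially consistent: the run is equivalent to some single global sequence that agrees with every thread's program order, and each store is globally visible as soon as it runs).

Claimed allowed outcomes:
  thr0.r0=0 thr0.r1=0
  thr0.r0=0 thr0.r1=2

outcome vector order: (thr0.r0,thr0.r1)
[SC] allowed = {(0,0), (0,2), (1,2)}
SC∖claimed = {(1,2)}

missing: thr0.r0=1 thr0.r1=2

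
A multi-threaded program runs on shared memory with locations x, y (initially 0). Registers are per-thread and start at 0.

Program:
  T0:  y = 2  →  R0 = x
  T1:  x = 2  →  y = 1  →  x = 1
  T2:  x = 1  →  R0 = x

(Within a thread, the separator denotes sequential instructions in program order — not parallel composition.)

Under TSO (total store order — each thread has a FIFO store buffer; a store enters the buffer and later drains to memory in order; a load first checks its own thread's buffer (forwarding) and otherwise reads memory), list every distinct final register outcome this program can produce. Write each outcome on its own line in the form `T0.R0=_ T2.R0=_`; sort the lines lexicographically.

outcome vector order: (T0.R0,T2.R0)
|TSO outcomes| = 6

T0.R0=0 T2.R0=1
T0.R0=0 T2.R0=2
T0.R0=1 T2.R0=1
T0.R0=1 T2.R0=2
T0.R0=2 T2.R0=1
T0.R0=2 T2.R0=2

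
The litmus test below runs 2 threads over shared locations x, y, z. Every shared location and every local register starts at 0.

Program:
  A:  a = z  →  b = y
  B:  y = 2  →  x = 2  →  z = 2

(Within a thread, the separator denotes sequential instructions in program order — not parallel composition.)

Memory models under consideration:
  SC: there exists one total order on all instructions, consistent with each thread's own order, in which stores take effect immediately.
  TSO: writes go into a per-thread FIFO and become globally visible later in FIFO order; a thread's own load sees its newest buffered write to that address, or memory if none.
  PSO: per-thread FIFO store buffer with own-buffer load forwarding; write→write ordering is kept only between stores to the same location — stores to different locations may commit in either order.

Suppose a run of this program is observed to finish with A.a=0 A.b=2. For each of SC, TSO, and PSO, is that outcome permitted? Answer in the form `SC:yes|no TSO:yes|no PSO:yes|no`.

outcome vector order: (A.a,A.b)
SC (3): (0,0); (0,2); (2,2)
TSO (3): (0,0); (0,2); (2,2)
PSO (4): (0,0); (0,2); (2,0); (2,2)
target (0,2) ∈ {SC,TSO,PSO}

SC:yes TSO:yes PSO:yes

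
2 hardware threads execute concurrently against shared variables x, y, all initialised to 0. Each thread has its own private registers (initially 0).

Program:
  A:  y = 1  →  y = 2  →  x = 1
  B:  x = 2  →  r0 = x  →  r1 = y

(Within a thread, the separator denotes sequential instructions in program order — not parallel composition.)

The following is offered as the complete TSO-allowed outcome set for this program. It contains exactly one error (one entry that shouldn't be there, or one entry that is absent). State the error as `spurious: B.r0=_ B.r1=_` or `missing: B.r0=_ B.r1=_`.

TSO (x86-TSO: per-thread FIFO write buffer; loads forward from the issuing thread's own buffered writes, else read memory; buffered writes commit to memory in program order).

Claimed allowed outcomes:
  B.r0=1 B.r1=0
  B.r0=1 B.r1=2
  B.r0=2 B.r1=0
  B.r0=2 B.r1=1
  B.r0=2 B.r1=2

outcome vector order: (B.r0,B.r1)
under TSO → 1/2, 2/0, 2/1, 2/2
claimed∖TSO = {1/0}

spurious: B.r0=1 B.r1=0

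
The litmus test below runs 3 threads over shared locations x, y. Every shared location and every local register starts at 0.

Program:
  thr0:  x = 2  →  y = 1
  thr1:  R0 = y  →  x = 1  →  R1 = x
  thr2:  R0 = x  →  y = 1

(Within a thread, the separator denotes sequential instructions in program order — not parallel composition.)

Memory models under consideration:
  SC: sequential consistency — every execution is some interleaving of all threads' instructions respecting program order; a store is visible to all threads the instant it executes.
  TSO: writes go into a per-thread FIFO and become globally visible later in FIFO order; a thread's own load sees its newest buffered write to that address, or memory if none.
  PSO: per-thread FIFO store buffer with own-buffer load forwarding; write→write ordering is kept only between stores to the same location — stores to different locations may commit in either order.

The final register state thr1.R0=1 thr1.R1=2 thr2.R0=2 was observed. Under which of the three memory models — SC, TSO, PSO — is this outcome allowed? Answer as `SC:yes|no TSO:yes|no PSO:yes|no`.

SC:no TSO:no PSO:yes

outcome vector order: (thr1.R0,thr1.R1,thr2.R0)
under SC → 0/1/0; 0/1/1; 0/1/2; 0/2/0; 0/2/1; 0/2/2; 1/1/0; 1/1/1; 1/1/2; 1/2/0
under TSO → 0/1/0; 0/1/1; 0/1/2; 0/2/0; 0/2/1; 0/2/2; 1/1/0; 1/1/1; 1/1/2; 1/2/0
under PSO → 0/1/0; 0/1/1; 0/1/2; 0/2/0; 0/2/1; 0/2/2; 1/1/0; 1/1/1; 1/1/2; 1/2/0; 1/2/1; 1/2/2
target 1/2/2 ∈ {PSO}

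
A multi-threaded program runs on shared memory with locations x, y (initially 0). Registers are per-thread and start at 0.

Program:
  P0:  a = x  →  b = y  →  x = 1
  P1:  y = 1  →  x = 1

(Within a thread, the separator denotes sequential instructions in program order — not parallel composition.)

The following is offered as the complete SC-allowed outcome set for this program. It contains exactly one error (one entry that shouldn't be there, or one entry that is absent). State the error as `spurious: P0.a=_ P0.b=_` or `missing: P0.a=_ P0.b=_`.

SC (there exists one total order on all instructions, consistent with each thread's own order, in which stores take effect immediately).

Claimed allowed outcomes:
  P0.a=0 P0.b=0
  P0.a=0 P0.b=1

outcome vector order: (P0.a,P0.b)
SC (3): 0/0, 0/1, 1/1
SC∖claimed = {1/1}

missing: P0.a=1 P0.b=1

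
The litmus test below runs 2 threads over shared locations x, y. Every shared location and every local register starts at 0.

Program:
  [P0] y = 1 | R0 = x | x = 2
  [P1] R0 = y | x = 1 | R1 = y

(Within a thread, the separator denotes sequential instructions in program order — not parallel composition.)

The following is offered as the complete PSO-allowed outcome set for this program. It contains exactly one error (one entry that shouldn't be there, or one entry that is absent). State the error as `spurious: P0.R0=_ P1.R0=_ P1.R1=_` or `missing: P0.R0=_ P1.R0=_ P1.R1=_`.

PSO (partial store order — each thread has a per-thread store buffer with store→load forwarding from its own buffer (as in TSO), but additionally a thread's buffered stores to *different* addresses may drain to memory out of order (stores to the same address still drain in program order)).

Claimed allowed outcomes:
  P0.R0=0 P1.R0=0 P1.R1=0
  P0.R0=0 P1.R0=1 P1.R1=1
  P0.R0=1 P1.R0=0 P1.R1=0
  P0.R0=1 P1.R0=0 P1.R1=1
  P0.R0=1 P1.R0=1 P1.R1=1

outcome vector order: (P0.R0,P1.R0,P1.R1)
[PSO] allowed = {<0 0 0>, <0 0 1>, <0 1 1>, <1 0 0>, <1 0 1>, <1 1 1>}
PSO∖claimed = {<0 0 1>}

missing: P0.R0=0 P1.R0=0 P1.R1=1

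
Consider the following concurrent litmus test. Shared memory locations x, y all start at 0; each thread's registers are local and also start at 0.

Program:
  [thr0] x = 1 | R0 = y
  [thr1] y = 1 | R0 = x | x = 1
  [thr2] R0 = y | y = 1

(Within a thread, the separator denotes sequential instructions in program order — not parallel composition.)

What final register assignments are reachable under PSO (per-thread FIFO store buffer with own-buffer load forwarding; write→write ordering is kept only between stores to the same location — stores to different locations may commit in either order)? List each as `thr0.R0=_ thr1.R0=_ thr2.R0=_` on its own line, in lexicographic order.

thr0.R0=0 thr1.R0=0 thr2.R0=0
thr0.R0=0 thr1.R0=0 thr2.R0=1
thr0.R0=0 thr1.R0=1 thr2.R0=0
thr0.R0=0 thr1.R0=1 thr2.R0=1
thr0.R0=1 thr1.R0=0 thr2.R0=0
thr0.R0=1 thr1.R0=0 thr2.R0=1
thr0.R0=1 thr1.R0=1 thr2.R0=0
thr0.R0=1 thr1.R0=1 thr2.R0=1

outcome vector order: (thr0.R0,thr1.R0,thr2.R0)
|PSO outcomes| = 8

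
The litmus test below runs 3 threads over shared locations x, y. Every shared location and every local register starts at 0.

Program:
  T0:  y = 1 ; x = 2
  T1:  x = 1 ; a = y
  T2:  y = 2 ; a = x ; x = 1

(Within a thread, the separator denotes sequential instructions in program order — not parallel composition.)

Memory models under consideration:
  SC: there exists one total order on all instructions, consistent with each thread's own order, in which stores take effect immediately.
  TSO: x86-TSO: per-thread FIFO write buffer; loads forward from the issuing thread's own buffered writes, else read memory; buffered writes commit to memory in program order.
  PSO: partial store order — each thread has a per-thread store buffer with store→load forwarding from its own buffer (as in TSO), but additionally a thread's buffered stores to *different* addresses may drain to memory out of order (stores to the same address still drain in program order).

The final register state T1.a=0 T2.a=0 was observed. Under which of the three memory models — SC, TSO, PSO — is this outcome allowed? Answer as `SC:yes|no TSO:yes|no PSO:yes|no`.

SC:no TSO:yes PSO:yes

outcome vector order: (T1.a,T2.a)
[SC] allowed = {0/1, 0/2, 1/0, 1/1, 1/2, 2/0, 2/1, 2/2}
[TSO] allowed = {0/0, 0/1, 0/2, 1/0, 1/1, 1/2, 2/0, 2/1, 2/2}
[PSO] allowed = {0/0, 0/1, 0/2, 1/0, 1/1, 1/2, 2/0, 2/1, 2/2}
target 0/0 ∈ {TSO,PSO}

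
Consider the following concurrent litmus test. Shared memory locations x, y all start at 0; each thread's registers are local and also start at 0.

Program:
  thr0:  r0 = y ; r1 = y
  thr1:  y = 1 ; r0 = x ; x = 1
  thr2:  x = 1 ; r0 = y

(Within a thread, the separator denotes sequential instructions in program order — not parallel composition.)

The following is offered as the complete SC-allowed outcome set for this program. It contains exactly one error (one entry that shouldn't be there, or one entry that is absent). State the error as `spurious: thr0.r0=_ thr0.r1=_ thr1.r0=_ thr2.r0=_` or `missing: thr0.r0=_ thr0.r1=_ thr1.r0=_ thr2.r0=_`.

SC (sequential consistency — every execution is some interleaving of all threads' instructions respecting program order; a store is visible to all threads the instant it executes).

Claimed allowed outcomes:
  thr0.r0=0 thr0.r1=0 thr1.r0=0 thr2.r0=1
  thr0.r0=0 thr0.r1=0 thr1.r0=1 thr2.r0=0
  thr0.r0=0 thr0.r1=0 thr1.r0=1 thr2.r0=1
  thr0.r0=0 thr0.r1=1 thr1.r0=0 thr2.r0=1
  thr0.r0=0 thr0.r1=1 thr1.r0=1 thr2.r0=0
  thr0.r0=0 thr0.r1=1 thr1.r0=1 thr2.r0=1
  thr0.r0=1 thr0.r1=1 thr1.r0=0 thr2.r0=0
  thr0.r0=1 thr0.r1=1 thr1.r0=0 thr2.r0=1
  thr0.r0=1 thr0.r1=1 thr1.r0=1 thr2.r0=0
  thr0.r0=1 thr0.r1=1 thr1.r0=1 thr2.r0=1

outcome vector order: (thr0.r0,thr0.r1,thr1.r0,thr2.r0)
under SC → (0,0,0,1) (0,0,1,0) (0,0,1,1) (0,1,0,1) (0,1,1,0) (0,1,1,1) (1,1,0,1) (1,1,1,0) (1,1,1,1)
claimed∖SC = {(1,1,0,0)}

spurious: thr0.r0=1 thr0.r1=1 thr1.r0=0 thr2.r0=0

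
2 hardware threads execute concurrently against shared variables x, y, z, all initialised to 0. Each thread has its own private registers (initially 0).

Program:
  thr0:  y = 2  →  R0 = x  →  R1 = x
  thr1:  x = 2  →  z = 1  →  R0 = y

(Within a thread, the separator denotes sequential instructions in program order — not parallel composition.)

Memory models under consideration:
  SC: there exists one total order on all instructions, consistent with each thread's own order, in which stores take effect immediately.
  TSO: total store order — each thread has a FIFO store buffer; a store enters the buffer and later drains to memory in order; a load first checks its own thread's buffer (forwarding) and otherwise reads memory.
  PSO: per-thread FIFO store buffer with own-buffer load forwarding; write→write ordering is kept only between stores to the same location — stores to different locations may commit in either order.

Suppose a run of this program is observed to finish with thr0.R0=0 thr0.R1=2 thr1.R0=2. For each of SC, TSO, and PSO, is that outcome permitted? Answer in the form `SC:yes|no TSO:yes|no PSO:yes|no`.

outcome vector order: (thr0.R0,thr0.R1,thr1.R0)
under SC → <0 0 2>, <0 2 2>, <2 2 0>, <2 2 2>
under TSO → <0 0 0>, <0 0 2>, <0 2 0>, <0 2 2>, <2 2 0>, <2 2 2>
under PSO → <0 0 0>, <0 0 2>, <0 2 0>, <0 2 2>, <2 2 0>, <2 2 2>
target <0 2 2> ∈ {SC,TSO,PSO}

SC:yes TSO:yes PSO:yes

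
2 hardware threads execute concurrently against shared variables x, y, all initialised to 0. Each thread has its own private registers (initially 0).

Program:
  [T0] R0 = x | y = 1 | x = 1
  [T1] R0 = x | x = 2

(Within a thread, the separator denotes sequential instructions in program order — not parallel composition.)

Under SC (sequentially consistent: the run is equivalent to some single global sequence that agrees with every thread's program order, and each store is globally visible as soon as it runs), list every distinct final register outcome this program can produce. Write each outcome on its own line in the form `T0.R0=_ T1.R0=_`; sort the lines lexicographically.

outcome vector order: (T0.R0,T1.R0)
|SC outcomes| = 3

T0.R0=0 T1.R0=0
T0.R0=0 T1.R0=1
T0.R0=2 T1.R0=0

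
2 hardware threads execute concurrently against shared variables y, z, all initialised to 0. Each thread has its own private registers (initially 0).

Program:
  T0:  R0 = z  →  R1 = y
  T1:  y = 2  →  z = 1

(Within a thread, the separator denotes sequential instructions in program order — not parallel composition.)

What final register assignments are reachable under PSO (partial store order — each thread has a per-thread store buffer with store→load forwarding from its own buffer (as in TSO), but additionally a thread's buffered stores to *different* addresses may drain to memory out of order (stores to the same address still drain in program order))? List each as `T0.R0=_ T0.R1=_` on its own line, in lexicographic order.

T0.R0=0 T0.R1=0
T0.R0=0 T0.R1=2
T0.R0=1 T0.R1=0
T0.R0=1 T0.R1=2

outcome vector order: (T0.R0,T0.R1)
|PSO outcomes| = 4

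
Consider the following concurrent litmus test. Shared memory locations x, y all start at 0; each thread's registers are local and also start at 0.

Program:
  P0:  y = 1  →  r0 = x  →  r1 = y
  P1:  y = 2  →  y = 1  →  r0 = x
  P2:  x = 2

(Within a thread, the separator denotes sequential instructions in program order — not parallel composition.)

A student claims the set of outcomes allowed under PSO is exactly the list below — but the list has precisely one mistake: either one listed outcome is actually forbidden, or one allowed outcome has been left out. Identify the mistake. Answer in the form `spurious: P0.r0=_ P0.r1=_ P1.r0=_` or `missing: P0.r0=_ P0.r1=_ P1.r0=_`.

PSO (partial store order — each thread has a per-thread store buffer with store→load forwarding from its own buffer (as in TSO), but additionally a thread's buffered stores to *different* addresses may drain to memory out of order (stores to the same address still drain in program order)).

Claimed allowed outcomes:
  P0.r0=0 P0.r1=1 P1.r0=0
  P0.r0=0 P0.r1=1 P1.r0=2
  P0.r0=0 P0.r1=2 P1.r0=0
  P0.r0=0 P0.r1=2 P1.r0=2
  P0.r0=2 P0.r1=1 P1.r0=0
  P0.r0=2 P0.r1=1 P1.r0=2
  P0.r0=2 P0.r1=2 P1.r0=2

outcome vector order: (P0.r0,P0.r1,P1.r0)
[PSO] allowed = {010 012 020 022 210 212 220 222}
PSO∖claimed = {220}

missing: P0.r0=2 P0.r1=2 P1.r0=0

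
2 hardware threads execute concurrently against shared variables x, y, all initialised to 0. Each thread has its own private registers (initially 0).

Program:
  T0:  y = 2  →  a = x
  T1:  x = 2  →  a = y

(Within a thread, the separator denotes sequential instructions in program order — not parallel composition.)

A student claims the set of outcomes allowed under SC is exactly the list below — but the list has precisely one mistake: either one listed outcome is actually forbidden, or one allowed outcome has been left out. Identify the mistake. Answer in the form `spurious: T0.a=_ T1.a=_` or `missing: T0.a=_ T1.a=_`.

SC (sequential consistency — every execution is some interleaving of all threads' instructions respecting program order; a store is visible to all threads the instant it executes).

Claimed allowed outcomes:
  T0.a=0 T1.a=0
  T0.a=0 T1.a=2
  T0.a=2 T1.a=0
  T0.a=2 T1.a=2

outcome vector order: (T0.a,T1.a)
SC: 3 outcomes — {0/2 2/0 2/2}
claimed∖SC = {0/0}

spurious: T0.a=0 T1.a=0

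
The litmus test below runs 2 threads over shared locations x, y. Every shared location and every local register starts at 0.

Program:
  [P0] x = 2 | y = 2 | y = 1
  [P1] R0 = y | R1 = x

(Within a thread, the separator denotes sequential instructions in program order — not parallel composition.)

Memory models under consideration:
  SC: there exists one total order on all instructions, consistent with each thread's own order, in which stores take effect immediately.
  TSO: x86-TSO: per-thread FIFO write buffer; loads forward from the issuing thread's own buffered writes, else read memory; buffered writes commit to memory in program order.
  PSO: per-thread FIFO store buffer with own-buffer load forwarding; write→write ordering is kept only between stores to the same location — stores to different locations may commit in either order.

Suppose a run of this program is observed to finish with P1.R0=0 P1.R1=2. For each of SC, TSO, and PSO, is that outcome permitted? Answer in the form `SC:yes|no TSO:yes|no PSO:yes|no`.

outcome vector order: (P1.R0,P1.R1)
[SC] allowed = {0/0 0/2 1/2 2/2}
[TSO] allowed = {0/0 0/2 1/2 2/2}
[PSO] allowed = {0/0 0/2 1/0 1/2 2/0 2/2}
target 0/2 ∈ {SC,TSO,PSO}

SC:yes TSO:yes PSO:yes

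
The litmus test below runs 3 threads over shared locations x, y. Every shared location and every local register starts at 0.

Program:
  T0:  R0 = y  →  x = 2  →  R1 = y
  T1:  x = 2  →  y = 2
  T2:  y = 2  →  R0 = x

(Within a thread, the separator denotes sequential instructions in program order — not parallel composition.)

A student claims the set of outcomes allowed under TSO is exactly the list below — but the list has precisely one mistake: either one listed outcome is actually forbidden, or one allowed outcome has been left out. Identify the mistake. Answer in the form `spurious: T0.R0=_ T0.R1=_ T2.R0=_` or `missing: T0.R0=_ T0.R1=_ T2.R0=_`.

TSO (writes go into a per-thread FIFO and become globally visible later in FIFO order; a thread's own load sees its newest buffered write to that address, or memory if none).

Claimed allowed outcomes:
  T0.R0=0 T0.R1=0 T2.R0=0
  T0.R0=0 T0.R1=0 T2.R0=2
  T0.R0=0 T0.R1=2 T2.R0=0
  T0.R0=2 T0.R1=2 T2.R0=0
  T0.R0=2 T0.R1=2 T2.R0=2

missing: T0.R0=0 T0.R1=2 T2.R0=2

outcome vector order: (T0.R0,T0.R1,T2.R0)
TSO (6): 0/0/0, 0/0/2, 0/2/0, 0/2/2, 2/2/0, 2/2/2
TSO∖claimed = {0/2/2}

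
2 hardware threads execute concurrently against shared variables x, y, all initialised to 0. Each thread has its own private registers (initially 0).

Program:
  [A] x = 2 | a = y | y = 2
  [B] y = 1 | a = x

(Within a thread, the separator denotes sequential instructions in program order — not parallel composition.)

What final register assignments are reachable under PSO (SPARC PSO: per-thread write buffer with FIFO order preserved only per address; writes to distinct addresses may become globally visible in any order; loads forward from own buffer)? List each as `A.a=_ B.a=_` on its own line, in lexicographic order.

outcome vector order: (A.a,B.a)
|PSO outcomes| = 4

A.a=0 B.a=0
A.a=0 B.a=2
A.a=1 B.a=0
A.a=1 B.a=2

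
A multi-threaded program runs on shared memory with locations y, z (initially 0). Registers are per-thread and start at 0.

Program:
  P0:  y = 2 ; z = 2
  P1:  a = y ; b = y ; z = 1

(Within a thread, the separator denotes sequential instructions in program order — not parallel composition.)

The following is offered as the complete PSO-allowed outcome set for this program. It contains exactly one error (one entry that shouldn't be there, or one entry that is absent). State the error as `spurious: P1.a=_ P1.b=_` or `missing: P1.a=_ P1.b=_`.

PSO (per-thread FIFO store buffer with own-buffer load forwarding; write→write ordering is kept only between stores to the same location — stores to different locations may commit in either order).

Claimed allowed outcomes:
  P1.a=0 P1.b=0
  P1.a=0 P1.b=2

missing: P1.a=2 P1.b=2

outcome vector order: (P1.a,P1.b)
[PSO] allowed = {00 02 22}
PSO∖claimed = {22}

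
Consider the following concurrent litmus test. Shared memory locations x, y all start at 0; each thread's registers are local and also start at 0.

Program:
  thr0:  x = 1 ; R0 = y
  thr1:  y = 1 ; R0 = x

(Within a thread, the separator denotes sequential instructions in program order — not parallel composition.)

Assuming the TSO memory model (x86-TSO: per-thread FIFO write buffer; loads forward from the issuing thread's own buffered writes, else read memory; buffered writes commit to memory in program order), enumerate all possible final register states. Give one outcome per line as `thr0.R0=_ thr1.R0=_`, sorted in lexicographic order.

outcome vector order: (thr0.R0,thr1.R0)
|TSO outcomes| = 4

thr0.R0=0 thr1.R0=0
thr0.R0=0 thr1.R0=1
thr0.R0=1 thr1.R0=0
thr0.R0=1 thr1.R0=1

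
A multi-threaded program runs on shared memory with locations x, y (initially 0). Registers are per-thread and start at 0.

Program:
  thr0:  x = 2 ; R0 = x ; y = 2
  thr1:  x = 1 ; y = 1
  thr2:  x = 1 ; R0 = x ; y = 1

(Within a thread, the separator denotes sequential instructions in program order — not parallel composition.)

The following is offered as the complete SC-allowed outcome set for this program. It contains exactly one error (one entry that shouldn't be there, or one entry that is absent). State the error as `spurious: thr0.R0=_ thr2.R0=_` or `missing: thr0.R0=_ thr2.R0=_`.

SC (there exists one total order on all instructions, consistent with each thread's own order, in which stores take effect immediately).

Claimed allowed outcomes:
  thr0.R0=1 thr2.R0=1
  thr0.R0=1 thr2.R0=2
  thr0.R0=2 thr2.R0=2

missing: thr0.R0=2 thr2.R0=1

outcome vector order: (thr0.R0,thr2.R0)
SC (4): <1 1>; <1 2>; <2 1>; <2 2>
SC∖claimed = {<2 1>}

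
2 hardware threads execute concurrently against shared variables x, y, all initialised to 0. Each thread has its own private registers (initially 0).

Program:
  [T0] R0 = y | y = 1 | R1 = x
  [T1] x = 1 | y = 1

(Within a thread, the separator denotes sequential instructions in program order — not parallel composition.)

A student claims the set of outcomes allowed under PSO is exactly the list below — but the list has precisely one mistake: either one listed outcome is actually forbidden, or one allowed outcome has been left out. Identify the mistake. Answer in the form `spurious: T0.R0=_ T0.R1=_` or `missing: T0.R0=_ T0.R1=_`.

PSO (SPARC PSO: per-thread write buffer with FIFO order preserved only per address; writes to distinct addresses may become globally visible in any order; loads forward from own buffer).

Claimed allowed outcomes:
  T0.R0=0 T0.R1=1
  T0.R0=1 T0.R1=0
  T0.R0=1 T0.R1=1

missing: T0.R0=0 T0.R1=0

outcome vector order: (T0.R0,T0.R1)
PSO (4): <0 0>, <0 1>, <1 0>, <1 1>
PSO∖claimed = {<0 0>}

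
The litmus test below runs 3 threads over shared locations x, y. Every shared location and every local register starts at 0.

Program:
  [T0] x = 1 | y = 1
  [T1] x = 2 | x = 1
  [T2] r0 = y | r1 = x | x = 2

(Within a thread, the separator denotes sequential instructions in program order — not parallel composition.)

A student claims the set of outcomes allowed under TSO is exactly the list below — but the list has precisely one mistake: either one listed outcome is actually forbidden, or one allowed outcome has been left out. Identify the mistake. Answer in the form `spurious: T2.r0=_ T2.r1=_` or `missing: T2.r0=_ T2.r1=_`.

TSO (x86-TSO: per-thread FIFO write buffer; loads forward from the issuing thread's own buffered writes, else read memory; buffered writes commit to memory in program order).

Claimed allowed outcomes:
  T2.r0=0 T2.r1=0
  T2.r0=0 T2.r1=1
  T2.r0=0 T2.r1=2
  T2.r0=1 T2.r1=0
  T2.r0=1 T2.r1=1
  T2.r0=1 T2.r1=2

outcome vector order: (T2.r0,T2.r1)
TSO: 5 outcomes — {(0,0) (0,1) (0,2) (1,1) (1,2)}
claimed∖TSO = {(1,0)}

spurious: T2.r0=1 T2.r1=0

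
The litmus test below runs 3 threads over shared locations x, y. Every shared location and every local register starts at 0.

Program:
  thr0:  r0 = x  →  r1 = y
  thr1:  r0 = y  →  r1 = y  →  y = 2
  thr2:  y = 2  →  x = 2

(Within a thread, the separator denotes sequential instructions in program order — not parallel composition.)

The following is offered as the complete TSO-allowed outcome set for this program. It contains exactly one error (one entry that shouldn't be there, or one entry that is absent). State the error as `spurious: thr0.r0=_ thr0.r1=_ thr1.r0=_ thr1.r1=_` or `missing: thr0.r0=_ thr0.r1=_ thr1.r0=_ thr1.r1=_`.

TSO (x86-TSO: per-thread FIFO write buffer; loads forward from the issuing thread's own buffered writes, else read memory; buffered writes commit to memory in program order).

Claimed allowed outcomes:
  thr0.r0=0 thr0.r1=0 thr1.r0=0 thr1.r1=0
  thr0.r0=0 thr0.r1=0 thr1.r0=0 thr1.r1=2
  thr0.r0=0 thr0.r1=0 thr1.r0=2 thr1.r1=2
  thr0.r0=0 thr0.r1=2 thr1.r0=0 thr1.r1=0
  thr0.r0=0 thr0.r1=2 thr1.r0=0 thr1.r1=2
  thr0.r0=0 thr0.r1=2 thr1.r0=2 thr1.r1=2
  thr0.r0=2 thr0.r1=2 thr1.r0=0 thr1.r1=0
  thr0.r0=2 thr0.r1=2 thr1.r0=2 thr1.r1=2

missing: thr0.r0=2 thr0.r1=2 thr1.r0=0 thr1.r1=2

outcome vector order: (thr0.r0,thr0.r1,thr1.r0,thr1.r1)
TSO (9): (0,0,0,0); (0,0,0,2); (0,0,2,2); (0,2,0,0); (0,2,0,2); (0,2,2,2); (2,2,0,0); (2,2,0,2); (2,2,2,2)
TSO∖claimed = {(2,2,0,2)}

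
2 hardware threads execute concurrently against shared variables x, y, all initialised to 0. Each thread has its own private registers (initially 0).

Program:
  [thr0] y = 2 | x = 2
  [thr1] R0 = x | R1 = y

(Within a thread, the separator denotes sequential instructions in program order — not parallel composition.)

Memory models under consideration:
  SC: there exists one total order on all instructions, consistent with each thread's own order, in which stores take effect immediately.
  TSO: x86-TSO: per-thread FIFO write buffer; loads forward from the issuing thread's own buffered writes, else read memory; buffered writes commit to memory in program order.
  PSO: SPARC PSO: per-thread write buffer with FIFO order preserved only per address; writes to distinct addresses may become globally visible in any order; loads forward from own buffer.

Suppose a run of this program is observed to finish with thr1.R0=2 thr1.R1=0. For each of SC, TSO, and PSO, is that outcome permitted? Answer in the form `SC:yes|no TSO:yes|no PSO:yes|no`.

outcome vector order: (thr1.R0,thr1.R1)
SC (3): 0/0 0/2 2/2
TSO (3): 0/0 0/2 2/2
PSO (4): 0/0 0/2 2/0 2/2
target 2/0 ∈ {PSO}

SC:no TSO:no PSO:yes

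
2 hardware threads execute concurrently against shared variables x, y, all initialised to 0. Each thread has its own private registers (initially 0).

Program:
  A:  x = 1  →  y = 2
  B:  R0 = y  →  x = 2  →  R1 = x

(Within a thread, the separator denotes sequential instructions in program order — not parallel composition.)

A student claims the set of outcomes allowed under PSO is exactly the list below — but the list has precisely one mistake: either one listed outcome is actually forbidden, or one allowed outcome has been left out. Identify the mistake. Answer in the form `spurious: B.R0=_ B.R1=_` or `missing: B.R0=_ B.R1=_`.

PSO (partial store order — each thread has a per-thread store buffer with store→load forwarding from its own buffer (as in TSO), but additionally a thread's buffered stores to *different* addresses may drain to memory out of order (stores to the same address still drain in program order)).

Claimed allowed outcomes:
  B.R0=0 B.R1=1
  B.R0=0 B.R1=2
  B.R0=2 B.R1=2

missing: B.R0=2 B.R1=1

outcome vector order: (B.R0,B.R1)
under PSO → (0,1), (0,2), (2,1), (2,2)
PSO∖claimed = {(2,1)}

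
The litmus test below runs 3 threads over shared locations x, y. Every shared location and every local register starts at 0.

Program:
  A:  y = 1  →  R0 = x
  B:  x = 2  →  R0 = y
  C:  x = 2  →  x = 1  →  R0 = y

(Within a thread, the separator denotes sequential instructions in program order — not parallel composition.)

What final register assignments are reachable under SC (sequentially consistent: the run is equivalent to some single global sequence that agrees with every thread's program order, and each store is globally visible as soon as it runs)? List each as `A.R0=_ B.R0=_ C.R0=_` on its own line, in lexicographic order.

A.R0=0 B.R0=1 C.R0=1
A.R0=1 B.R0=0 C.R0=0
A.R0=1 B.R0=0 C.R0=1
A.R0=1 B.R0=1 C.R0=0
A.R0=1 B.R0=1 C.R0=1
A.R0=2 B.R0=0 C.R0=0
A.R0=2 B.R0=0 C.R0=1
A.R0=2 B.R0=1 C.R0=0
A.R0=2 B.R0=1 C.R0=1

outcome vector order: (A.R0,B.R0,C.R0)
|SC outcomes| = 9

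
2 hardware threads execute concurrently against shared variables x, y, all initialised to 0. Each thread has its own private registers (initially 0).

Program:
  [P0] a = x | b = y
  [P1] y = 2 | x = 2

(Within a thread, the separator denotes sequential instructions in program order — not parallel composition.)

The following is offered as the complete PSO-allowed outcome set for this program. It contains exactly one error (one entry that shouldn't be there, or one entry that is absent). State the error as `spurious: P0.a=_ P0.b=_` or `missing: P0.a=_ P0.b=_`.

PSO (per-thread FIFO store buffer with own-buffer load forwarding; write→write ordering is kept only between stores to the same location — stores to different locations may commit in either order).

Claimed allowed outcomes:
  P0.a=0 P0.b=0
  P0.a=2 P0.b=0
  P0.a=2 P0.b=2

outcome vector order: (P0.a,P0.b)
under PSO → <0 0> <0 2> <2 0> <2 2>
PSO∖claimed = {<0 2>}

missing: P0.a=0 P0.b=2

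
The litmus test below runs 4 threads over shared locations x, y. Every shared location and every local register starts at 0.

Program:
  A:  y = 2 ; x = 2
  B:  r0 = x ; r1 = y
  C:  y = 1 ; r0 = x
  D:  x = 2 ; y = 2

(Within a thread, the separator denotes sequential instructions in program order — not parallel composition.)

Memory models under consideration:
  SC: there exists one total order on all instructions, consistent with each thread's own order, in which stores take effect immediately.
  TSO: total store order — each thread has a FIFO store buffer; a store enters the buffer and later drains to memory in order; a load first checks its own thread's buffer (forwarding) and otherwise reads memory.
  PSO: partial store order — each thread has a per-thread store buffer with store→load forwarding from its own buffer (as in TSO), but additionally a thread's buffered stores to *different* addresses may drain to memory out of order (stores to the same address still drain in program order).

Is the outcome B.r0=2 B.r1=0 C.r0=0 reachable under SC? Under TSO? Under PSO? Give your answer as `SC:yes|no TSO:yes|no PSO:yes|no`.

outcome vector order: (B.r0,B.r1,C.r0)
under SC → (0,0,0), (0,0,2), (0,1,0), (0,1,2), (0,2,0), (0,2,2), (2,0,2), (2,1,0), (2,1,2), (2,2,0), (2,2,2)
under TSO → (0,0,0), (0,0,2), (0,1,0), (0,1,2), (0,2,0), (0,2,2), (2,0,0), (2,0,2), (2,1,0), (2,1,2), (2,2,0), (2,2,2)
under PSO → (0,0,0), (0,0,2), (0,1,0), (0,1,2), (0,2,0), (0,2,2), (2,0,0), (2,0,2), (2,1,0), (2,1,2), (2,2,0), (2,2,2)
target (2,0,0) ∈ {TSO,PSO}

SC:no TSO:yes PSO:yes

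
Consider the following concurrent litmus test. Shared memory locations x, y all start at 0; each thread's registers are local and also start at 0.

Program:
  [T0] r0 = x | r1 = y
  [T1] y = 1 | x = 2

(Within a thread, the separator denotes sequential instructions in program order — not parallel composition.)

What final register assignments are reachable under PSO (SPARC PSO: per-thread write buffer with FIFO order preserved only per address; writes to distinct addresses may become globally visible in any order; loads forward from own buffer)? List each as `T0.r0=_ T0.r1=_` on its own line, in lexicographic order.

T0.r0=0 T0.r1=0
T0.r0=0 T0.r1=1
T0.r0=2 T0.r1=0
T0.r0=2 T0.r1=1

outcome vector order: (T0.r0,T0.r1)
|PSO outcomes| = 4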